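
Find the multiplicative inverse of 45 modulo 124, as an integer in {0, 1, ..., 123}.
Apply the extended Euclidean algorithm to (124, 45), tracking rows (r, s, t) with s·124 + t·45 = r. Each division r_prev = q·r_cur + r_new produces the new row as (previous row) − q·(current row):
  row A: (124, 1, 0)   [1·124 + 0·45 = 124]
  row B: (45, 0, 1)   [0·124 + 1·45 = 45]
  124 = 2·45 + 34   → row C = row A − 2·row B = (34, 1, −2)   [check: 1·124 − 2·45 = 34]
  45 = 1·34 + 11   → row D = row B − 1·row C = (11, −1, 3)   [check: −1·124 + 3·45 = 11]
  34 = 3·11 + 1   → row E = row C − 3·row D = (1, 4, −11)   [check: 4·124 − 11·45 = 1]
  11 = 11·1 + 0   → remainder 0, stop. gcd = 1 (last nonzero row E).
The gcd is 1, so 45 is invertible mod 124. The last nonzero row gives 4·124 − 11·45 = 1, so t = −11. So 45^(−1) ≡ −11 ≡ 113 (mod 124). Verify: 45 · 113 = 5085 ≡ 1 (mod 124). ✓

Final answer: 45^(−1) ≡ 113 (mod 124)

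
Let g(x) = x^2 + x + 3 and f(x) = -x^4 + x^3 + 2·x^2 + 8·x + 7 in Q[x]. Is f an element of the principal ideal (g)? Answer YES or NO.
In Q[x] the ideal (g) consists of all multiples of g, so f ∈ (g) iff g | f, i.e. iff the remainder of f on division by g is 0. Divide f by g (g is monic, so eliminate the leading term of the running remainder at each step):
  leading term -x^4: subtract (-x^2)·g(x) = -x^4 - x^3 - 3·x^2, leaving 2·x^3 + 5·x^2 + 8·x + 7
  leading term 2·x^3: subtract (2·x)·g(x) = 2·x^3 + 2·x^2 + 6·x, leaving 3·x^2 + 2·x + 7
  leading term 3·x^2: subtract (3)·g(x) = 3·x^2 + 3·x + 9, leaving -x - 2
The remainder r(x) = -x - 2 ≠ 0 (and deg r < deg g), so g ∤ f, i.e. f ∉ (g).

Final answer: NO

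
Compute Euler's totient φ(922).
φ(922) = 460

φ is multiplicative, with φ(p^e) = p^e − p^(e−1). Factorise 922 = 2 · 461. Then
  φ(922) = (2 − 1) · (461 − 1) = 1 · 460 = 460.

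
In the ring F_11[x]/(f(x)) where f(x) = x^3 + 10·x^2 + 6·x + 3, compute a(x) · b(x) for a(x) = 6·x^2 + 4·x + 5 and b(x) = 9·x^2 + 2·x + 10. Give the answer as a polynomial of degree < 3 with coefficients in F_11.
a · b ≡ x^2 + 2·x + 8 (mod f(x))

Multiply as integer polynomials: a · b = 54·x^4 + 48·x^3 + 113·x^2 + 50·x + 50. Reducing coefficients mod 11: a · b ≡ 10·x^4 + 4·x^3 + 3·x^2 + 6·x + 6. Now divide by f(x) = x^3 + 10·x^2 + 6·x + 3 in F_11[x], eliminating the leading term at each step:
  leading term 10·x^4: subtract (10·x)·f(x) = 10·x^4 + x^3 + 5·x^2 + 8·x, leaving 3·x^3 + 9·x^2 + 9·x + 6 (coefficients mod 11)
  leading term 3·x^3: subtract (3)·f(x) = 3·x^3 + 8·x^2 + 7·x + 9, leaving x^2 + 2·x + 8 (coefficients mod 11)
The degree is now < 3, so this is the remainder. Hence a · b ≡ x^2 + 2·x + 8 in F_11[x]/(f).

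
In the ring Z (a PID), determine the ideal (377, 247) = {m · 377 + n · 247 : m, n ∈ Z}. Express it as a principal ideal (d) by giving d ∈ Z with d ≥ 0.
(377, 247) = (13); d = 13

In the PID Z, (a, b) is generated by gcd(a, b). Compute gcd(377, 247) with the extended Euclidean algorithm, tracking rows (r, s, t) with s·377 + t·247 = r:
  row A: (377, 1, 0)   [1·377 + 0·247 = 377]
  row B: (247, 0, 1)   [0·377 + 1·247 = 247]
  377 = 1·247 + 130   → row C = row A − 1·row B = (130, 1, −1)   [check: 1·377 − 1·247 = 130]
  247 = 1·130 + 117   → row D = row B − 1·row C = (117, −1, 2)   [check: −1·377 + 2·247 = 117]
  130 = 1·117 + 13   → row E = row C − 1·row D = (13, 2, −3)   [check: 2·377 − 3·247 = 13]
  117 = 9·13 + 0   → remainder 0, stop. gcd = 13 (last nonzero row E).
So gcd(377, 247) = 13, with Bézout identity 2·377 − 3·247 = 13. Containment (⊇): the Bézout identity exhibits 13 as an element of (377, 247), giving (13) ⊆ (377, 247). Containment (⊆): since 13 | 377 and 13 | 247 (377 = 13·29, 247 = 13·19), every Z-linear combination of 377 and 247 is divisible by 13, so (377, 247) ⊆ (13). Therefore (377, 247) = (13), d = 13.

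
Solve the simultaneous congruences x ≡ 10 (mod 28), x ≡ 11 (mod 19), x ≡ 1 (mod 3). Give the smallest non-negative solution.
The moduli 28, 19, 3 are pairwise coprime, so by the CRT there is a unique solution mod 28·19·3 = 1596.
Solve by successive substitution. Start with x ≡ 10 (mod 28).
  Combine with x ≡ 11 (mod 19): write x = 10 + 28·t and require 10 + 28·t ≡ 11 (mod 19), i.e. 28·t ≡ 11 − 10 ≡ 1 (mod 19). Since 28^(−1) ≡ 17 (mod 19) (28 ≡ 9 (mod 19)), t ≡ 17·1 ≡ 17 (mod 19). So x ≡ 10 + 28·17 = 486 (mod 532).
  Combine with x ≡ 1 (mod 3): write x = 486 + 532·t and require 486 + 532·t ≡ 1 (mod 3), i.e. 532·t ≡ 1 − 486 ≡ 1 (mod 3). Since 532^(−1) ≡ 1 (mod 3) (532 ≡ 1 (mod 3)), t ≡ 1·1 ≡ 1 (mod 3). So x ≡ 486 + 532·1 = 1018 (mod 1596).
Unique solution in [0, 1596): x = 1018.

Final answer: x ≡ 1018 (mod 1596); the representative in [0, 1596) is 1018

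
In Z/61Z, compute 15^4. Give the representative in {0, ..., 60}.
Use repeated squaring. Binary(4) = 100. Walk through the bits of the exponent 4 left-to-right: at each bit after the leading one, square the running value, then multiply by 15 if the bit is 1 (always reducing mod 61):
  bit 1 = 1 (leading): start with 15.
  bit 2 = 0: square 15^2 = 225 ≡ 42 (mod 61).
  bit 3 = 0: square 42^2 = 1764 ≡ 56 (mod 61).
Final value: 15^4 ≡ 56 (mod 61).

Final answer: 56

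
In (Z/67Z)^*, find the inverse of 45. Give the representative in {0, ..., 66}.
Apply the extended Euclidean algorithm to (67, 45), tracking rows (r, s, t) with s·67 + t·45 = r. Each division r_prev = q·r_cur + r_new produces the new row as (previous row) − q·(current row):
  row A: (67, 1, 0)   [1·67 + 0·45 = 67]
  row B: (45, 0, 1)   [0·67 + 1·45 = 45]
  67 = 1·45 + 22   → row C = row A − 1·row B = (22, 1, −1)   [check: 1·67 − 1·45 = 22]
  45 = 2·22 + 1   → row D = row B − 2·row C = (1, −2, 3)   [check: −2·67 + 3·45 = 1]
  22 = 22·1 + 0   → remainder 0, stop. gcd = 1 (last nonzero row D).
The gcd is 1, so 45 is invertible mod 67. The last nonzero row gives −2·67 + 3·45 = 1, so t = 3. So 45^(−1) ≡ 3 (mod 67). Verify: 45 · 3 = 135 ≡ 1 (mod 67). ✓

Final answer: 45^(−1) ≡ 3 (mod 67)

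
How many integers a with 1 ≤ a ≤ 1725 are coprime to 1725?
880

The number of a ∈ {1, ..., 1725} with gcd(a, 1725) = 1 is by definition Euler's totient φ(1725). φ is multiplicative, with φ(p^e) = p^e − p^(e−1). Factorise 1725 = 3 · 5^2 · 23. Then
  φ(1725) = (3 − 1) · (5^2 − 5^1) · (23 − 1) = 2 · 20 · 22 = 880.
So there are 880 such integers.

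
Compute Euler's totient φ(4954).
φ is multiplicative, with φ(p^e) = p^e − p^(e−1). Factorise 4954 = 2 · 2477. Then
  φ(4954) = (2 − 1) · (2477 − 1) = 1 · 2476 = 2476.

Final answer: φ(4954) = 2476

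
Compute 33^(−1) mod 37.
Apply the extended Euclidean algorithm to (37, 33), tracking rows (r, s, t) with s·37 + t·33 = r. Each division r_prev = q·r_cur + r_new produces the new row as (previous row) − q·(current row):
  row A: (37, 1, 0)   [1·37 + 0·33 = 37]
  row B: (33, 0, 1)   [0·37 + 1·33 = 33]
  37 = 1·33 + 4   → row C = row A − 1·row B = (4, 1, −1)   [check: 1·37 − 1·33 = 4]
  33 = 8·4 + 1   → row D = row B − 8·row C = (1, −8, 9)   [check: −8·37 + 9·33 = 1]
  4 = 4·1 + 0   → remainder 0, stop. gcd = 1 (last nonzero row D).
The gcd is 1, so 33 is invertible mod 37. The last nonzero row gives −8·37 + 9·33 = 1, so t = 9. So 33^(−1) ≡ 9 (mod 37). Verify: 33 · 9 = 297 ≡ 1 (mod 37). ✓

Final answer: 33^(−1) ≡ 9 (mod 37)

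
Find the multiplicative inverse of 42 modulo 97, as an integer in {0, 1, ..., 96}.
42^(−1) ≡ 67 (mod 97)

Apply the extended Euclidean algorithm to (97, 42), tracking rows (r, s, t) with s·97 + t·42 = r. Each division r_prev = q·r_cur + r_new produces the new row as (previous row) − q·(current row):
  row A: (97, 1, 0)   [1·97 + 0·42 = 97]
  row B: (42, 0, 1)   [0·97 + 1·42 = 42]
  97 = 2·42 + 13   → row C = row A − 2·row B = (13, 1, −2)   [check: 1·97 − 2·42 = 13]
  42 = 3·13 + 3   → row D = row B − 3·row C = (3, −3, 7)   [check: −3·97 + 7·42 = 3]
  13 = 4·3 + 1   → row E = row C − 4·row D = (1, 13, −30)   [check: 13·97 − 30·42 = 1]
  3 = 3·1 + 0   → remainder 0, stop. gcd = 1 (last nonzero row E).
The gcd is 1, so 42 is invertible mod 97. The last nonzero row gives 13·97 − 30·42 = 1, so t = −30. So 42^(−1) ≡ −30 ≡ 67 (mod 97). Verify: 42 · 67 = 2814 ≡ 1 (mod 97). ✓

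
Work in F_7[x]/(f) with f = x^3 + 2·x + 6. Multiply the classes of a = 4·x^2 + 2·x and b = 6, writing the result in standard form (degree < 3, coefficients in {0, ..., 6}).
a · b ≡ 3·x^2 + 5·x (mod f(x))

Multiply as integer polynomials: a · b = 24·x^2 + 12·x. Reducing coefficients mod 7: a · b ≡ 3·x^2 + 5·x. This already has degree < 3, so no reduction by f is needed. Hence a · b ≡ 3·x^2 + 5·x in F_7[x]/(f).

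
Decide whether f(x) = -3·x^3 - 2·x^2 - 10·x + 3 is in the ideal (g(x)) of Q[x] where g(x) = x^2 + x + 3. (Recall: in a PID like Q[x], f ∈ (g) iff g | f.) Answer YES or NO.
In Q[x] the ideal (g) consists of all multiples of g, so f ∈ (g) iff g | f, i.e. iff the remainder of f on division by g is 0. Divide f by g (g is monic, so eliminate the leading term of the running remainder at each step):
  leading term -3·x^3: subtract (-3·x)·g(x) = -3·x^3 - 3·x^2 - 9·x, leaving x^2 - x + 3
  leading term x^2: subtract (1)·g(x) = x^2 + x + 3, leaving -2·x
The remainder r(x) = -2·x ≠ 0 (and deg r < deg g), so g ∤ f, i.e. f ∉ (g).

Final answer: NO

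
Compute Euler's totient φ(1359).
φ(1359) = 900

φ is multiplicative, with φ(p^e) = p^e − p^(e−1). Factorise 1359 = 3^2 · 151. Then
  φ(1359) = (3^2 − 3^1) · (151 − 1) = 6 · 150 = 900.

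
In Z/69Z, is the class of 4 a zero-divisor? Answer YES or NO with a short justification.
NO

gcd(4, 69) = 1, so 4 is a unit in Z/69Z (it has a multiplicative inverse). A unit cannot be a zero-divisor: if 4·b ≡ 0 then multiplying both sides by 4^(−1) gives b ≡ 0. So 4 is not a zero-divisor.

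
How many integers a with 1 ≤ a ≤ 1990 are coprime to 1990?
792

The number of a ∈ {1, ..., 1990} with gcd(a, 1990) = 1 is by definition Euler's totient φ(1990). φ is multiplicative, with φ(p^e) = p^e − p^(e−1). Factorise 1990 = 2 · 5 · 199. Then
  φ(1990) = (2 − 1) · (5 − 1) · (199 − 1) = 1 · 4 · 198 = 792.
So there are 792 such integers.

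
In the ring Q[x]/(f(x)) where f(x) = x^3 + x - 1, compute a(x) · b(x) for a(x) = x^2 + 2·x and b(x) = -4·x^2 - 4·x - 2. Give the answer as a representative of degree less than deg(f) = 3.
a · b ≡ -6·x^2 + 4·x - 12 (mod f(x))

First multiply in Q[x] without reducing: a · b = -4·x^4 - 12·x^3 - 10·x^2 - 4·x. Now divide by f(x) = x^3 + x - 1, eliminating the leading term at each step:
  leading term -4·x^4: subtract (-4·x)·f(x) = -4·x^4 - 4·x^2 + 4·x, leaving -12·x^3 - 6·x^2 - 8·x
  leading term -12·x^3: subtract (-12)·f(x) = -12·x^3 - 12·x + 12, leaving -6·x^2 + 4·x - 12
The degree is now < 3, so this is the remainder. Hence a · b ≡ -6·x^2 + 4·x - 12 in Q[x]/(f).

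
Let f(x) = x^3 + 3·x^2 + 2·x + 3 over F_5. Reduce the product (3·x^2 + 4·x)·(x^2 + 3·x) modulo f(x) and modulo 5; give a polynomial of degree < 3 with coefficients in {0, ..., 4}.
a · b ≡ 4·x^2 + 3·x + 3 (mod f(x))

Multiply as integer polynomials: a · b = 3·x^4 + 13·x^3 + 12·x^2. Reducing coefficients mod 5: a · b ≡ 3·x^4 + 3·x^3 + 2·x^2. Now divide by f(x) = x^3 + 3·x^2 + 2·x + 3 in F_5[x], eliminating the leading term at each step:
  leading term 3·x^4: subtract (3·x)·f(x) = 3·x^4 + 4·x^3 + x^2 + 4·x, leaving 4·x^3 + x^2 + x (coefficients mod 5)
  leading term 4·x^3: subtract (4)·f(x) = 4·x^3 + 2·x^2 + 3·x + 2, leaving 4·x^2 + 3·x + 3 (coefficients mod 5)
The degree is now < 3, so this is the remainder. Hence a · b ≡ 4·x^2 + 3·x + 3 in F_5[x]/(f).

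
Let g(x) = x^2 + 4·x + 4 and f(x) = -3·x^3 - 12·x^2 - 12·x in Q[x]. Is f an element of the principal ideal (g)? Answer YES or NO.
In Q[x] the ideal (g) consists of all multiples of g, so f ∈ (g) iff g | f, i.e. iff the remainder of f on division by g is 0. Divide f by g (g is monic, so eliminate the leading term of the running remainder at each step):
  leading term -3·x^3: subtract (-3·x)·g(x) = -3·x^3 - 12·x^2 - 12·x, leaving 0
The remainder is 0, so f(x) = g(x) · h(x) with h(x) = -3·x. Hence g | f, i.e. f ∈ (g).

Final answer: YES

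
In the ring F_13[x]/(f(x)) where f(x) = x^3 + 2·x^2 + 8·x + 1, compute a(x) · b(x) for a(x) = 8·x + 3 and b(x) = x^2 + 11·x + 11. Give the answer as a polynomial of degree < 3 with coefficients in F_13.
Multiply as integer polynomials: a · b = 8·x^3 + 91·x^2 + 121·x + 33. Reducing coefficients mod 13: a · b ≡ 8·x^3 + 4·x + 7. Now divide by f(x) = x^3 + 2·x^2 + 8·x + 1 in F_13[x], eliminating the leading term at each step:
  leading term 8·x^3: subtract (8)·f(x) = 8·x^3 + 3·x^2 + 12·x + 8, leaving 10·x^2 + 5·x + 12 (coefficients mod 13)
The degree is now < 3, so this is the remainder. Hence a · b ≡ 10·x^2 + 5·x + 12 in F_13[x]/(f).

Final answer: a · b ≡ 10·x^2 + 5·x + 12 (mod f(x))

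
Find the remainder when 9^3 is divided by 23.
Use repeated squaring. Binary(3) = 11. Walk through the bits of the exponent 3 left-to-right: at each bit after the leading one, square the running value, then multiply by 9 if the bit is 1 (always reducing mod 23):
  bit 1 = 1 (leading): start with 9.
  bit 2 = 1: square 9^2 = 81 ≡ 12; bit is 1, so multiply 12·9 = 108 ≡ 16 (mod 23).
Final value: 9^3 ≡ 16 (mod 23).

Final answer: 16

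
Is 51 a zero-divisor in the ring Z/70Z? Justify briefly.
gcd(51, 70) = 1, so 51 is a unit in Z/70Z (it has a multiplicative inverse). A unit cannot be a zero-divisor: if 51·b ≡ 0 then multiplying both sides by 51^(−1) gives b ≡ 0. So 51 is not a zero-divisor.

Final answer: NO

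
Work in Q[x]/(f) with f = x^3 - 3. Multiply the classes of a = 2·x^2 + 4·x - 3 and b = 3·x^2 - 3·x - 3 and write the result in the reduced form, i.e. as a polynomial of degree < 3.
First multiply in Q[x] without reducing: a · b = 6·x^4 + 6·x^3 - 27·x^2 - 3·x + 9. Now divide by f(x) = x^3 - 3, eliminating the leading term at each step:
  leading term 6·x^4: subtract (6·x)·f(x) = 6·x^4 - 18·x, leaving 6·x^3 - 27·x^2 + 15·x + 9
  leading term 6·x^3: subtract (6)·f(x) = 6·x^3 - 18, leaving -27·x^2 + 15·x + 27
The degree is now < 3, so this is the remainder. Hence a · b ≡ -27·x^2 + 15·x + 27 in Q[x]/(f).

Final answer: a · b ≡ -27·x^2 + 15·x + 27 (mod f(x))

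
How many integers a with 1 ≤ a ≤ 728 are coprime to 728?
The number of a ∈ {1, ..., 728} with gcd(a, 728) = 1 is by definition Euler's totient φ(728). φ is multiplicative, with φ(p^e) = p^e − p^(e−1). Factorise 728 = 2^3 · 7 · 13. Then
  φ(728) = (2^3 − 2^2) · (7 − 1) · (13 − 1) = 4 · 6 · 12 = 288.
So there are 288 such integers.

Final answer: 288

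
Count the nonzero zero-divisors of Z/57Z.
In Z/57Z each nonzero element is either a unit (gcd with 57 is 1) or a zero-divisor (gcd > 1). The number of units is φ(57): factorise 57 = 3 · 19, so φ(57) = (3 − 1) · (19 − 1) = 2 · 18 = 36. The nonzero elements number 57 − 1 = 56. Hence the nonzero zero-divisors number 56 − 36 = 20.

Final answer: Z/57Z has 20 nonzero zero-divisors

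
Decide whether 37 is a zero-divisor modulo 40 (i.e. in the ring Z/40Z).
gcd(37, 40) = 1, so 37 is a unit in Z/40Z (it has a multiplicative inverse). A unit cannot be a zero-divisor: if 37·b ≡ 0 then multiplying both sides by 37^(−1) gives b ≡ 0. So 37 is not a zero-divisor.

Final answer: NO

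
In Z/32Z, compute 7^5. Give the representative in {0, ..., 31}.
7

Use repeated squaring. Binary(5) = 101. Walk through the bits of the exponent 5 left-to-right: at each bit after the leading one, square the running value, then multiply by 7 if the bit is 1 (always reducing mod 32):
  bit 1 = 1 (leading): start with 7.
  bit 2 = 0: square 7^2 = 49 ≡ 17 (mod 32).
  bit 3 = 1: square 17^2 = 289 ≡ 1; bit is 1, so multiply 1·7 = 7 (mod 32).
Final value: 7^5 ≡ 7 (mod 32).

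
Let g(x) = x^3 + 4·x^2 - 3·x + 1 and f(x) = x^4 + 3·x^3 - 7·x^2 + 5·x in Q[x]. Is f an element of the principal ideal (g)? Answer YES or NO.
NO

In Q[x] the ideal (g) consists of all multiples of g, so f ∈ (g) iff g | f, i.e. iff the remainder of f on division by g is 0. Divide f by g (g is monic, so eliminate the leading term of the running remainder at each step):
  leading term x^4: subtract (x)·g(x) = x^4 + 4·x^3 - 3·x^2 + x, leaving -x^3 - 4·x^2 + 4·x
  leading term -x^3: subtract (-1)·g(x) = -x^3 - 4·x^2 + 3·x - 1, leaving x + 1
The remainder r(x) = x + 1 ≠ 0 (and deg r < deg g), so g ∤ f, i.e. f ∉ (g).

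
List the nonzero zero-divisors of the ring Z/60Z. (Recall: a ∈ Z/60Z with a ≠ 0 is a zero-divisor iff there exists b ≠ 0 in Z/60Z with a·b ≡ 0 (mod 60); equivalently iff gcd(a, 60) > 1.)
nonzero zero-divisors of Z/60Z = {2, 3, 4, 5, 6, 8, 9, 10, 12, 14, 15, 16, 18, 20, 21, 22, 24, 25, 26, 27, 28, 30, 32, 33, 34, 35, 36, 38, 39, 40, 42, 44, 45, 46, 48, 50, 51, 52, 54, 55, 56, 57, 58}

An element a ∈ Z/60Z (with a ≠ 0) is a zero-divisor iff gcd(a, 60) > 1 (because a is a unit precisely when gcd(a, n) = 1, and in Z/nZ every nonzero, non-unit element is a zero-divisor). Scan a = 1, ..., 59 and keep those with gcd(a, 60) > 1:
  gcd(2, 60) = 2, gcd(3, 60) = 3, gcd(4, 60) = 4, gcd(5, 60) = 5, gcd(6, 60) = 6, gcd(8, 60) = 4, gcd(9, 60) = 3, gcd(10, 60) = 10, gcd(12, 60) = 12, gcd(14, 60) = 2, gcd(15, 60) = 15, gcd(16, 60) = 4, gcd(18, 60) = 6, gcd(20, 60) = 20, gcd(21, 60) = 3, gcd(22, 60) = 2, gcd(24, 60) = 12, gcd(25, 60) = 5, gcd(26, 60) = 2, gcd(27, 60) = 3, gcd(28, 60) = 4, gcd(30, 60) = 30, gcd(32, 60) = 4, gcd(33, 60) = 3, gcd(34, 60) = 2, gcd(35, 60) = 5, gcd(36, 60) = 12, gcd(38, 60) = 2, gcd(39, 60) = 3, gcd(40, 60) = 20, gcd(42, 60) = 6, gcd(44, 60) = 4, gcd(45, 60) = 15, gcd(46, 60) = 2, gcd(48, 60) = 12, gcd(50, 60) = 10, gcd(51, 60) = 3, gcd(52, 60) = 4, gcd(54, 60) = 6, gcd(55, 60) = 5, gcd(56, 60) = 4, gcd(57, 60) = 3, gcd(58, 60) = 2.
All other a ∈ {1, ..., 59} have gcd(a, 60) = 1 and are units. So the nonzero zero-divisors are exactly the 43 values of a appearing in this scan.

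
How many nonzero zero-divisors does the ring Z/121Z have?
Z/121Z has 10 nonzero zero-divisors

In Z/121Z each nonzero element is either a unit (gcd with 121 is 1) or a zero-divisor (gcd > 1). The number of units is φ(121): factorise 121 = 11^2, so φ(121) = (11^2 − 11^1) = 110 = 110. The nonzero elements number 121 − 1 = 120. Hence the nonzero zero-divisors number 120 − 110 = 10.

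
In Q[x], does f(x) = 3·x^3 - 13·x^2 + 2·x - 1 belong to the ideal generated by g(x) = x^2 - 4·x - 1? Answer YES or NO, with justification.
NO

In Q[x] the ideal (g) consists of all multiples of g, so f ∈ (g) iff g | f, i.e. iff the remainder of f on division by g is 0. Divide f by g (g is monic, so eliminate the leading term of the running remainder at each step):
  leading term 3·x^3: subtract (3·x)·g(x) = 3·x^3 - 12·x^2 - 3·x, leaving -x^2 + 5·x - 1
  leading term -x^2: subtract (-1)·g(x) = -x^2 + 4·x + 1, leaving x - 2
The remainder r(x) = x - 2 ≠ 0 (and deg r < deg g), so g ∤ f, i.e. f ∉ (g).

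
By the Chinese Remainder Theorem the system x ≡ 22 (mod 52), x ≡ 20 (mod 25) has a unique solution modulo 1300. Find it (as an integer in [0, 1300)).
x ≡ 1270 (mod 1300); the representative in [0, 1300) is 1270

The moduli 52, 25 are pairwise coprime, so by the CRT there is a unique solution mod 52·25 = 1300.
Solve by successive substitution. Start with x ≡ 22 (mod 52).
  Combine with x ≡ 20 (mod 25): write x = 22 + 52·t and require 22 + 52·t ≡ 20 (mod 25), i.e. 52·t ≡ 20 − 22 ≡ 23 (mod 25). Since 52^(−1) ≡ 13 (mod 25) (52 ≡ 2 (mod 25)), t ≡ 13·23 ≡ 24 (mod 25). So x ≡ 22 + 52·24 = 1270 (mod 1300).
Unique solution in [0, 1300): x = 1270.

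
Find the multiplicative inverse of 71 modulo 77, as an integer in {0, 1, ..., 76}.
71^(−1) ≡ 64 (mod 77)

Apply the extended Euclidean algorithm to (77, 71), tracking rows (r, s, t) with s·77 + t·71 = r. Each division r_prev = q·r_cur + r_new produces the new row as (previous row) − q·(current row):
  row A: (77, 1, 0)   [1·77 + 0·71 = 77]
  row B: (71, 0, 1)   [0·77 + 1·71 = 71]
  77 = 1·71 + 6   → row C = row A − 1·row B = (6, 1, −1)   [check: 1·77 − 1·71 = 6]
  71 = 11·6 + 5   → row D = row B − 11·row C = (5, −11, 12)   [check: −11·77 + 12·71 = 5]
  6 = 1·5 + 1   → row E = row C − 1·row D = (1, 12, −13)   [check: 12·77 − 13·71 = 1]
  5 = 5·1 + 0   → remainder 0, stop. gcd = 1 (last nonzero row E).
The gcd is 1, so 71 is invertible mod 77. The last nonzero row gives 12·77 − 13·71 = 1, so t = −13. So 71^(−1) ≡ −13 ≡ 64 (mod 77). Verify: 71 · 64 = 4544 ≡ 1 (mod 77). ✓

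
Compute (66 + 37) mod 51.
1

Reduce the summands first: 66 ≡ 15 (mod 51), so 66 + 37 ≡ 15 + 37 (mod 51). 15 + 37 = 52; 52 = 1·51 + 1, so (66 + 37) mod 51 = 1.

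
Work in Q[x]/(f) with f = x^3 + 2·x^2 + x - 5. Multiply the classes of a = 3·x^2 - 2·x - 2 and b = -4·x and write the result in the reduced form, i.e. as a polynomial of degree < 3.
a · b ≡ 32·x^2 + 20·x - 60 (mod f(x))

First multiply in Q[x] without reducing: a · b = -12·x^3 + 8·x^2 + 8·x. Now divide by f(x) = x^3 + 2·x^2 + x - 5, eliminating the leading term at each step:
  leading term -12·x^3: subtract (-12)·f(x) = -12·x^3 - 24·x^2 - 12·x + 60, leaving 32·x^2 + 20·x - 60
The degree is now < 3, so this is the remainder. Hence a · b ≡ 32·x^2 + 20·x - 60 in Q[x]/(f).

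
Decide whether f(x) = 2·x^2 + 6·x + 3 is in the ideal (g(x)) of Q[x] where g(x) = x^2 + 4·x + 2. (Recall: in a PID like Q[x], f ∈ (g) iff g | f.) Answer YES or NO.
NO

In Q[x] the ideal (g) consists of all multiples of g, so f ∈ (g) iff g | f, i.e. iff the remainder of f on division by g is 0. Divide f by g (g is monic, so eliminate the leading term of the running remainder at each step):
  leading term 2·x^2: subtract (2)·g(x) = 2·x^2 + 8·x + 4, leaving -2·x - 1
The remainder r(x) = -2·x - 1 ≠ 0 (and deg r < deg g), so g ∤ f, i.e. f ∉ (g).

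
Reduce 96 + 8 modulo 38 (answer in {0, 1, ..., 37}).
Reduce the summands first: 96 ≡ 20 (mod 38), so 96 + 8 ≡ 20 + 8 (mod 38). 20 + 8 = 28; 28 = 0·38 + 28, so (96 + 8) mod 38 = 28.

Final answer: 28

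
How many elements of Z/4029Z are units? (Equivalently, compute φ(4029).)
Z/4029Z has φ(4029) = 2496 units

An element a ∈ Z/4029Z is a unit iff gcd(a, 4029) = 1, so the number of units is φ(4029). φ is multiplicative, with φ(p^e) = p^e − p^(e−1). Factorise 4029 = 3 · 17 · 79. Then
  φ(4029) = (3 − 1) · (17 − 1) · (79 − 1) = 2 · 16 · 78 = 2496.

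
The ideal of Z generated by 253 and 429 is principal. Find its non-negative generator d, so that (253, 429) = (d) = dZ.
(253, 429) = (11); d = 11

In the PID Z, (a, b) is generated by gcd(a, b). Compute gcd(429, 253) with the extended Euclidean algorithm, tracking rows (r, s, t) with s·429 + t·253 = r:
  row A: (429, 1, 0)   [1·429 + 0·253 = 429]
  row B: (253, 0, 1)   [0·429 + 1·253 = 253]
  429 = 1·253 + 176   → row C = row A − 1·row B = (176, 1, −1)   [check: 1·429 − 1·253 = 176]
  253 = 1·176 + 77   → row D = row B − 1·row C = (77, −1, 2)   [check: −1·429 + 2·253 = 77]
  176 = 2·77 + 22   → row E = row C − 2·row D = (22, 3, −5)   [check: 3·429 − 5·253 = 22]
  77 = 3·22 + 11   → row F = row D − 3·row E = (11, −10, 17)   [check: −10·429 + 17·253 = 11]
  22 = 2·11 + 0   → remainder 0, stop. gcd = 11 (last nonzero row F).
So gcd(253, 429) = 11, with Bézout identity −10·429 + 17·253 = 11. Containment (⊇): the Bézout identity exhibits 11 as an element of (253, 429), giving (11) ⊆ (253, 429). Containment (⊆): since 11 | 253 and 11 | 429 (253 = 11·23, 429 = 11·39), every Z-linear combination of 253 and 429 is divisible by 11, so (253, 429) ⊆ (11). Therefore (253, 429) = (11), d = 11.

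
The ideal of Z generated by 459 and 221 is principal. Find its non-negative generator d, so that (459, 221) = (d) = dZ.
(459, 221) = (17); d = 17

In the PID Z, (a, b) is generated by gcd(a, b). Compute gcd(459, 221) with the extended Euclidean algorithm, tracking rows (r, s, t) with s·459 + t·221 = r:
  row A: (459, 1, 0)   [1·459 + 0·221 = 459]
  row B: (221, 0, 1)   [0·459 + 1·221 = 221]
  459 = 2·221 + 17   → row C = row A − 2·row B = (17, 1, −2)   [check: 1·459 − 2·221 = 17]
  221 = 13·17 + 0   → remainder 0, stop. gcd = 17 (last nonzero row C).
So gcd(459, 221) = 17, with Bézout identity 1·459 − 2·221 = 17. Containment (⊇): the Bézout identity exhibits 17 as an element of (459, 221), giving (17) ⊆ (459, 221). Containment (⊆): since 17 | 459 and 17 | 221 (459 = 17·27, 221 = 17·13), every Z-linear combination of 459 and 221 is divisible by 17, so (459, 221) ⊆ (17). Therefore (459, 221) = (17), d = 17.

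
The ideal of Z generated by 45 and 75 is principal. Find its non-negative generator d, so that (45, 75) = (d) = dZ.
In the PID Z, (a, b) is generated by gcd(a, b). Compute gcd(75, 45) with the extended Euclidean algorithm, tracking rows (r, s, t) with s·75 + t·45 = r:
  row A: (75, 1, 0)   [1·75 + 0·45 = 75]
  row B: (45, 0, 1)   [0·75 + 1·45 = 45]
  75 = 1·45 + 30   → row C = row A − 1·row B = (30, 1, −1)   [check: 1·75 − 1·45 = 30]
  45 = 1·30 + 15   → row D = row B − 1·row C = (15, −1, 2)   [check: −1·75 + 2·45 = 15]
  30 = 2·15 + 0   → remainder 0, stop. gcd = 15 (last nonzero row D).
So gcd(45, 75) = 15, with Bézout identity −1·75 + 2·45 = 15. Containment (⊇): the Bézout identity exhibits 15 as an element of (45, 75), giving (15) ⊆ (45, 75). Containment (⊆): since 15 | 45 and 15 | 75 (45 = 15·3, 75 = 15·5), every Z-linear combination of 45 and 75 is divisible by 15, so (45, 75) ⊆ (15). Therefore (45, 75) = (15), d = 15.

Final answer: (45, 75) = (15); d = 15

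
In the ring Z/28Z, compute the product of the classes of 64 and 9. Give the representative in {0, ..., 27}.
Reduce the factors first: 64 ≡ 8 (mod 28), so 64 · 9 ≡ 8 · 9 (mod 28). 8 · 9 = 72. Dividing by 28: 72 = 2·28 + 16. So (64 · 9) mod 28 = 16.

Final answer: 16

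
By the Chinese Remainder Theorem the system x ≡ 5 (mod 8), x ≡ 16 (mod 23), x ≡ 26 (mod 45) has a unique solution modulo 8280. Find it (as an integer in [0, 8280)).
x ≡ 3581 (mod 8280); the representative in [0, 8280) is 3581

The moduli 8, 23, 45 are pairwise coprime, so by the CRT there is a unique solution mod 8·23·45 = 8280.
Solve by successive substitution. Start with x ≡ 5 (mod 8).
  Combine with x ≡ 16 (mod 23): write x = 5 + 8·t and require 5 + 8·t ≡ 16 (mod 23), i.e. 8·t ≡ 16 − 5 ≡ 11 (mod 23). Since 8^(−1) ≡ 3 (mod 23), t ≡ 3·11 ≡ 10 (mod 23). So x ≡ 5 + 8·10 = 85 (mod 184).
  Combine with x ≡ 26 (mod 45): write x = 85 + 184·t and require 85 + 184·t ≡ 26 (mod 45), i.e. 184·t ≡ 26 − 85 ≡ 31 (mod 45). Since 184^(−1) ≡ 34 (mod 45) (184 ≡ 4 (mod 45)), t ≡ 34·31 ≡ 19 (mod 45). So x ≡ 85 + 184·19 = 3581 (mod 8280).
Unique solution in [0, 8280): x = 3581.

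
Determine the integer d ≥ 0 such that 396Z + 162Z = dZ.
In the PID Z, (a, b) is generated by gcd(a, b). Compute gcd(396, 162) with the extended Euclidean algorithm, tracking rows (r, s, t) with s·396 + t·162 = r:
  row A: (396, 1, 0)   [1·396 + 0·162 = 396]
  row B: (162, 0, 1)   [0·396 + 1·162 = 162]
  396 = 2·162 + 72   → row C = row A − 2·row B = (72, 1, −2)   [check: 1·396 − 2·162 = 72]
  162 = 2·72 + 18   → row D = row B − 2·row C = (18, −2, 5)   [check: −2·396 + 5·162 = 18]
  72 = 4·18 + 0   → remainder 0, stop. gcd = 18 (last nonzero row D).
So gcd(396, 162) = 18, with Bézout identity −2·396 + 5·162 = 18. Containment (⊇): the Bézout identity exhibits 18 as an element of (396, 162), giving (18) ⊆ (396, 162). Containment (⊆): since 18 | 396 and 18 | 162 (396 = 18·22, 162 = 18·9), every Z-linear combination of 396 and 162 is divisible by 18, so (396, 162) ⊆ (18). Therefore (396, 162) = (18), d = 18.

Final answer: (396, 162) = (18); d = 18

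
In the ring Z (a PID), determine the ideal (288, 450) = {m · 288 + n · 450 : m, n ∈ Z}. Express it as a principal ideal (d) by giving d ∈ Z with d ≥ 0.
In the PID Z, (a, b) is generated by gcd(a, b). Compute gcd(450, 288) with the extended Euclidean algorithm, tracking rows (r, s, t) with s·450 + t·288 = r:
  row A: (450, 1, 0)   [1·450 + 0·288 = 450]
  row B: (288, 0, 1)   [0·450 + 1·288 = 288]
  450 = 1·288 + 162   → row C = row A − 1·row B = (162, 1, −1)   [check: 1·450 − 1·288 = 162]
  288 = 1·162 + 126   → row D = row B − 1·row C = (126, −1, 2)   [check: −1·450 + 2·288 = 126]
  162 = 1·126 + 36   → row E = row C − 1·row D = (36, 2, −3)   [check: 2·450 − 3·288 = 36]
  126 = 3·36 + 18   → row F = row D − 3·row E = (18, −7, 11)   [check: −7·450 + 11·288 = 18]
  36 = 2·18 + 0   → remainder 0, stop. gcd = 18 (last nonzero row F).
So gcd(288, 450) = 18, with Bézout identity −7·450 + 11·288 = 18. Containment (⊇): the Bézout identity exhibits 18 as an element of (288, 450), giving (18) ⊆ (288, 450). Containment (⊆): since 18 | 288 and 18 | 450 (288 = 18·16, 450 = 18·25), every Z-linear combination of 288 and 450 is divisible by 18, so (288, 450) ⊆ (18). Therefore (288, 450) = (18), d = 18.

Final answer: (288, 450) = (18); d = 18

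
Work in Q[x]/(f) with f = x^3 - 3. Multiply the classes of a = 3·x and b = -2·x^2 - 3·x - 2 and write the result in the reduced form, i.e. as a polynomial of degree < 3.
First multiply in Q[x] without reducing: a · b = -6·x^3 - 9·x^2 - 6·x. Now divide by f(x) = x^3 - 3, eliminating the leading term at each step:
  leading term -6·x^3: subtract (-6)·f(x) = 18 - 6·x^3, leaving -9·x^2 - 6·x - 18
The degree is now < 3, so this is the remainder. Hence a · b ≡ -9·x^2 - 6·x - 18 in Q[x]/(f).

Final answer: a · b ≡ -9·x^2 - 6·x - 18 (mod f(x))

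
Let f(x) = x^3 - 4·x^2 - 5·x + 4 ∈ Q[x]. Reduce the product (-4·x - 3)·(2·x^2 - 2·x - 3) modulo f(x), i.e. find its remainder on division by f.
a · b ≡ -30·x^2 - 22·x + 41 (mod f(x))

First multiply in Q[x] without reducing: a · b = -8·x^3 + 2·x^2 + 18·x + 9. Now divide by f(x) = x^3 - 4·x^2 - 5·x + 4, eliminating the leading term at each step:
  leading term -8·x^3: subtract (-8)·f(x) = -8·x^3 + 32·x^2 + 40·x - 32, leaving -30·x^2 - 22·x + 41
The degree is now < 3, so this is the remainder. Hence a · b ≡ -30·x^2 - 22·x + 41 in Q[x]/(f).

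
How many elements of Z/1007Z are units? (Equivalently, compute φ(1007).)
Z/1007Z has φ(1007) = 936 units

An element a ∈ Z/1007Z is a unit iff gcd(a, 1007) = 1, so the number of units is φ(1007). φ is multiplicative, with φ(p^e) = p^e − p^(e−1). Factorise 1007 = 19 · 53. Then
  φ(1007) = (19 − 1) · (53 − 1) = 18 · 52 = 936.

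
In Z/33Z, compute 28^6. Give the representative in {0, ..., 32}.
Use repeated squaring. Binary(6) = 110. Walk through the bits of the exponent 6 left-to-right: at each bit after the leading one, square the running value, then multiply by 28 if the bit is 1 (always reducing mod 33):
  bit 1 = 1 (leading): start with 28.
  bit 2 = 1: square 28^2 = 784 ≡ 25; bit is 1, so multiply 25·28 = 700 ≡ 7 (mod 33).
  bit 3 = 0: square 7^2 = 49 ≡ 16 (mod 33).
Final value: 28^6 ≡ 16 (mod 33).

Final answer: 16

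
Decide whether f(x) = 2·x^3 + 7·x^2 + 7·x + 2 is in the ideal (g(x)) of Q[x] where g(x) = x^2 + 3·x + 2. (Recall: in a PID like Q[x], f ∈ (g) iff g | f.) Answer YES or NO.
YES

In Q[x] the ideal (g) consists of all multiples of g, so f ∈ (g) iff g | f, i.e. iff the remainder of f on division by g is 0. Divide f by g (g is monic, so eliminate the leading term of the running remainder at each step):
  leading term 2·x^3: subtract (2·x)·g(x) = 2·x^3 + 6·x^2 + 4·x, leaving x^2 + 3·x + 2
  leading term x^2: subtract (1)·g(x) = x^2 + 3·x + 2, leaving 0
The remainder is 0, so f(x) = g(x) · h(x) with h(x) = 2·x + 1. Hence g | f, i.e. f ∈ (g).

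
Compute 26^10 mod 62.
Use repeated squaring. Binary(10) = 1010. Walk through the bits of the exponent 10 left-to-right: at each bit after the leading one, square the running value, then multiply by 26 if the bit is 1 (always reducing mod 62):
  bit 1 = 1 (leading): start with 26.
  bit 2 = 0: square 26^2 = 676 ≡ 56 (mod 62).
  bit 3 = 1: square 56^2 = 3136 ≡ 36; bit is 1, so multiply 36·26 = 936 ≡ 6 (mod 62).
  bit 4 = 0: square 6^2 = 36 (mod 62).
Final value: 26^10 ≡ 36 (mod 62).

Final answer: 36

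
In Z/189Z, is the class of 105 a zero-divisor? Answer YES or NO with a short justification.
YES

gcd(105, 189) = 21 > 1, so 105 is not a unit in Z/189Z. In Z/nZ every nonzero non-unit is a zero-divisor: explicitly, take b = 189/gcd = 9 ≠ 0 (mod 189); then 105·9 = 945 = 5·189, i.e. 105·9 ≡ 0 (mod 189). So 105 is a zero-divisor.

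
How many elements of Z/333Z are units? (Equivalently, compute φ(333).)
An element a ∈ Z/333Z is a unit iff gcd(a, 333) = 1, so the number of units is φ(333). φ is multiplicative, with φ(p^e) = p^e − p^(e−1). Factorise 333 = 3^2 · 37. Then
  φ(333) = (3^2 − 3^1) · (37 − 1) = 6 · 36 = 216.

Final answer: Z/333Z has φ(333) = 216 units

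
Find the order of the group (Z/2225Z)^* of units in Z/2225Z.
(Z/2225Z)^* consists of the classes a with gcd(a, 2225) = 1, so its order is φ(2225). φ is multiplicative, with φ(p^e) = p^e − p^(e−1). Factorise 2225 = 5^2 · 89. Then
  φ(2225) = (5^2 − 5^1) · (89 − 1) = 20 · 88 = 1760.
Thus |(Z/2225Z)^*| = 1760.

Final answer: |(Z/2225Z)^*| = 1760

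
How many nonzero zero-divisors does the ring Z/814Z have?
In Z/814Z each nonzero element is either a unit (gcd with 814 is 1) or a zero-divisor (gcd > 1). The number of units is φ(814): factorise 814 = 2 · 11 · 37, so φ(814) = (2 − 1) · (11 − 1) · (37 − 1) = 1 · 10 · 36 = 360. The nonzero elements number 814 − 1 = 813. Hence the nonzero zero-divisors number 813 − 360 = 453.

Final answer: Z/814Z has 453 nonzero zero-divisors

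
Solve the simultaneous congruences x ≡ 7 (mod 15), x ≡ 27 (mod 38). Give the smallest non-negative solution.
The moduli 15, 38 are pairwise coprime, so by the CRT there is a unique solution mod 15·38 = 570.
Solve by successive substitution. Start with x ≡ 7 (mod 15).
  Combine with x ≡ 27 (mod 38): write x = 7 + 15·t and require 7 + 15·t ≡ 27 (mod 38), i.e. 15·t ≡ 27 − 7 ≡ 20 (mod 38). Since 15^(−1) ≡ 33 (mod 38), t ≡ 33·20 ≡ 14 (mod 38). So x ≡ 7 + 15·14 = 217 (mod 570).
Unique solution in [0, 570): x = 217.

Final answer: x ≡ 217 (mod 570); the representative in [0, 570) is 217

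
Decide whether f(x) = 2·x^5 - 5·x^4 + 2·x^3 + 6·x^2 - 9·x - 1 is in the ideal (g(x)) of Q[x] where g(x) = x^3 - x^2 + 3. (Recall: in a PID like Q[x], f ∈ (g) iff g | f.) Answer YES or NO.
NO

In Q[x] the ideal (g) consists of all multiples of g, so f ∈ (g) iff g | f, i.e. iff the remainder of f on division by g is 0. Divide f by g (g is monic, so eliminate the leading term of the running remainder at each step):
  leading term 2·x^5: subtract (2·x^2)·g(x) = 2·x^5 - 2·x^4 + 6·x^2, leaving -3·x^4 + 2·x^3 - 9·x - 1
  leading term -3·x^4: subtract (-3·x)·g(x) = -3·x^4 + 3·x^3 - 9·x, leaving -x^3 - 1
  leading term -x^3: subtract (-1)·g(x) = -x^3 + x^2 - 3, leaving 2 - x^2
The remainder r(x) = 2 - x^2 ≠ 0 (and deg r < deg g), so g ∤ f, i.e. f ∉ (g).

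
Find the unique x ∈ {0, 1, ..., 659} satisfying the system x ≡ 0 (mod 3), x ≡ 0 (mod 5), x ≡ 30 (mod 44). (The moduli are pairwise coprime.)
x ≡ 30 (mod 660); the representative in [0, 660) is 30

The moduli 3, 5, 44 are pairwise coprime, so by the CRT there is a unique solution mod 3·5·44 = 660.
Solve by successive substitution. Start with x ≡ 0 (mod 3).
  Combine with x ≡ 0 (mod 5): write x = 3·t and require 3·t ≡ 0 (mod 5). Since 3^(−1) ≡ 2 (mod 5), t ≡ 2·0 ≡ 0 (mod 5). So x ≡ 3·0 = 0 (mod 15).
  Combine with x ≡ 30 (mod 44): write x = 15·t and require 15·t ≡ 30 (mod 44). Since 15^(−1) ≡ 3 (mod 44), t ≡ 3·30 ≡ 2 (mod 44). So x ≡ 15·2 = 30 (mod 660).
Unique solution in [0, 660): x = 30.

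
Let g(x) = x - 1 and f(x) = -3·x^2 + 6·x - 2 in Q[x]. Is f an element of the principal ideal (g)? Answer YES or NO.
NO

In Q[x] the ideal (g) consists of all multiples of g, so f ∈ (g) iff g | f, i.e. iff the remainder of f on division by g is 0. Divide f by g (g is monic, so eliminate the leading term of the running remainder at each step):
  leading term -3·x^2: subtract (-3·x)·g(x) = -3·x^2 + 3·x, leaving 3·x - 2
  leading term 3·x: subtract (3)·g(x) = 3·x - 3, leaving 1
The remainder r(x) = 1 ≠ 0 (and deg r < deg g), so g ∤ f, i.e. f ∉ (g).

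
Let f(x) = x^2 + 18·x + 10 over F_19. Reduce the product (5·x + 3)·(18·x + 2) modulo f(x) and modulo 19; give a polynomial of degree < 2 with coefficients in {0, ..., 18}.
a · b ≡ 2·x + 18 (mod f(x))

Multiply as integer polynomials: a · b = 90·x^2 + 64·x + 6. Reducing coefficients mod 19: a · b ≡ 14·x^2 + 7·x + 6. Now divide by f(x) = x^2 + 18·x + 10 in F_19[x], eliminating the leading term at each step:
  leading term 14·x^2: subtract (14)·f(x) = 14·x^2 + 5·x + 7, leaving 2·x + 18 (coefficients mod 19)
The degree is now < 2, so this is the remainder. Hence a · b ≡ 2·x + 18 in F_19[x]/(f).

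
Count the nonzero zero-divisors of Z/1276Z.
Z/1276Z has 715 nonzero zero-divisors

In Z/1276Z each nonzero element is either a unit (gcd with 1276 is 1) or a zero-divisor (gcd > 1). The number of units is φ(1276): factorise 1276 = 2^2 · 11 · 29, so φ(1276) = (2^2 − 2^1) · (11 − 1) · (29 − 1) = 2 · 10 · 28 = 560. The nonzero elements number 1276 − 1 = 1275. Hence the nonzero zero-divisors number 1275 − 560 = 715.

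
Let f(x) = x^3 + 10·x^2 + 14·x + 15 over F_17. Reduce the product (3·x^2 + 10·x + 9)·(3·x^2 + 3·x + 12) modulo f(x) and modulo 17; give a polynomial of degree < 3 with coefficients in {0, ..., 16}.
Multiply as integer polynomials: a · b = 9·x^4 + 39·x^3 + 93·x^2 + 147·x + 108. Reducing coefficients mod 17: a · b ≡ 9·x^4 + 5·x^3 + 8·x^2 + 11·x + 6. Now divide by f(x) = x^3 + 10·x^2 + 14·x + 15 in F_17[x], eliminating the leading term at each step:
  leading term 9·x^4: subtract (9·x)·f(x) = 9·x^4 + 5·x^3 + 7·x^2 + 16·x, leaving x^2 + 12·x + 6 (coefficients mod 17)
The degree is now < 3, so this is the remainder. Hence a · b ≡ x^2 + 12·x + 6 in F_17[x]/(f).

Final answer: a · b ≡ x^2 + 12·x + 6 (mod f(x))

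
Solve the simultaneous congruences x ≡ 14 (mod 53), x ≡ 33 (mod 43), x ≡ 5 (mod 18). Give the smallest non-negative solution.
x ≡ 17663 (mod 41022); the representative in [0, 41022) is 17663

The moduli 53, 43, 18 are pairwise coprime, so by the CRT there is a unique solution mod 53·43·18 = 41022.
Solve by successive substitution. Start with x ≡ 14 (mod 53).
  Combine with x ≡ 33 (mod 43): write x = 14 + 53·t and require 14 + 53·t ≡ 33 (mod 43), i.e. 53·t ≡ 33 − 14 ≡ 19 (mod 43). Since 53^(−1) ≡ 13 (mod 43) (53 ≡ 10 (mod 43)), t ≡ 13·19 ≡ 32 (mod 43). So x ≡ 14 + 53·32 = 1710 (mod 2279).
  Combine with x ≡ 5 (mod 18): write x = 1710 + 2279·t and require 1710 + 2279·t ≡ 5 (mod 18), i.e. 2279·t ≡ 5 − 1710 ≡ 5 (mod 18). Since 2279^(−1) ≡ 5 (mod 18) (2279 ≡ 11 (mod 18)), t ≡ 5·5 ≡ 7 (mod 18). So x ≡ 1710 + 2279·7 = 17663 (mod 41022).
Unique solution in [0, 41022): x = 17663.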